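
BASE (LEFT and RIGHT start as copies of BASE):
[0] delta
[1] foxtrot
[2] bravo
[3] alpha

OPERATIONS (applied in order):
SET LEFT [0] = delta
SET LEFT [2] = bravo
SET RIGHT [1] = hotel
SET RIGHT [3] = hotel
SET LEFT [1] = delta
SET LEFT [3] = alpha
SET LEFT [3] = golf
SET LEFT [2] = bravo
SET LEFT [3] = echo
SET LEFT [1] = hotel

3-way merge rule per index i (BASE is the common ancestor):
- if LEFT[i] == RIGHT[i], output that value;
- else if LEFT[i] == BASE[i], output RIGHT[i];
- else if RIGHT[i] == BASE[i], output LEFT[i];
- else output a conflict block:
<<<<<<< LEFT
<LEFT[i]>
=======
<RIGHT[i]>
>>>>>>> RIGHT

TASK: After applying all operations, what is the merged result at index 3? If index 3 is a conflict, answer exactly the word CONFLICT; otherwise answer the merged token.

Answer: CONFLICT

Derivation:
Final LEFT:  [delta, hotel, bravo, echo]
Final RIGHT: [delta, hotel, bravo, hotel]
i=0: L=delta R=delta -> agree -> delta
i=1: L=hotel R=hotel -> agree -> hotel
i=2: L=bravo R=bravo -> agree -> bravo
i=3: BASE=alpha L=echo R=hotel all differ -> CONFLICT
Index 3 -> CONFLICT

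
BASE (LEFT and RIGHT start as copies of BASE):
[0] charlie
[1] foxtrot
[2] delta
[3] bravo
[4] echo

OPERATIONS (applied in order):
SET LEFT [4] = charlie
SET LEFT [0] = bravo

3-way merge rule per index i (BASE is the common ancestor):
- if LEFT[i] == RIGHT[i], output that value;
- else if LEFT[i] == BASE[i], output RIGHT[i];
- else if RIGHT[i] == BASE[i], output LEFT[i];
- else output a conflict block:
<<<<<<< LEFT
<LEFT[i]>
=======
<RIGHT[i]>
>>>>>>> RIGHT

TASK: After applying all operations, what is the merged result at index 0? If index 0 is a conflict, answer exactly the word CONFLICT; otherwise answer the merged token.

Final LEFT:  [bravo, foxtrot, delta, bravo, charlie]
Final RIGHT: [charlie, foxtrot, delta, bravo, echo]
i=0: L=bravo, R=charlie=BASE -> take LEFT -> bravo
i=1: L=foxtrot R=foxtrot -> agree -> foxtrot
i=2: L=delta R=delta -> agree -> delta
i=3: L=bravo R=bravo -> agree -> bravo
i=4: L=charlie, R=echo=BASE -> take LEFT -> charlie
Index 0 -> bravo

Answer: bravo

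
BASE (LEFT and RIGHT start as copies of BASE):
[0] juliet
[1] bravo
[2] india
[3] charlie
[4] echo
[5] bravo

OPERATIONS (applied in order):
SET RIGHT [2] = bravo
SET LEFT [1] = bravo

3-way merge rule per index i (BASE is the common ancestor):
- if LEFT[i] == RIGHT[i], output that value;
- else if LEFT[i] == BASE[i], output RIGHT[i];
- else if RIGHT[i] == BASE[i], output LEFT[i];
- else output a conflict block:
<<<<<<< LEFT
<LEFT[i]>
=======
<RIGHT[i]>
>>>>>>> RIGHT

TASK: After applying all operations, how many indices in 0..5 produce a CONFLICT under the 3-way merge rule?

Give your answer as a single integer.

Answer: 0

Derivation:
Final LEFT:  [juliet, bravo, india, charlie, echo, bravo]
Final RIGHT: [juliet, bravo, bravo, charlie, echo, bravo]
i=0: L=juliet R=juliet -> agree -> juliet
i=1: L=bravo R=bravo -> agree -> bravo
i=2: L=india=BASE, R=bravo -> take RIGHT -> bravo
i=3: L=charlie R=charlie -> agree -> charlie
i=4: L=echo R=echo -> agree -> echo
i=5: L=bravo R=bravo -> agree -> bravo
Conflict count: 0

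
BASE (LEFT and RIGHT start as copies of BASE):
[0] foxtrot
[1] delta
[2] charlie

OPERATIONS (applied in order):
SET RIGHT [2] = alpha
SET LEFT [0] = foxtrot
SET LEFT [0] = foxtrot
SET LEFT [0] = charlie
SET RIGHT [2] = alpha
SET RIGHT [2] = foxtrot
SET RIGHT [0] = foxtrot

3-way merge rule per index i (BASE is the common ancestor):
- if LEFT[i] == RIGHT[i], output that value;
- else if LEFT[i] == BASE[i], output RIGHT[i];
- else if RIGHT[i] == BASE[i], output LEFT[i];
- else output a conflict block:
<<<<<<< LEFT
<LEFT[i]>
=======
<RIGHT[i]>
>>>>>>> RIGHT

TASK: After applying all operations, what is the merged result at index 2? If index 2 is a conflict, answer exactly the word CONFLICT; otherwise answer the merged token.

Final LEFT:  [charlie, delta, charlie]
Final RIGHT: [foxtrot, delta, foxtrot]
i=0: L=charlie, R=foxtrot=BASE -> take LEFT -> charlie
i=1: L=delta R=delta -> agree -> delta
i=2: L=charlie=BASE, R=foxtrot -> take RIGHT -> foxtrot
Index 2 -> foxtrot

Answer: foxtrot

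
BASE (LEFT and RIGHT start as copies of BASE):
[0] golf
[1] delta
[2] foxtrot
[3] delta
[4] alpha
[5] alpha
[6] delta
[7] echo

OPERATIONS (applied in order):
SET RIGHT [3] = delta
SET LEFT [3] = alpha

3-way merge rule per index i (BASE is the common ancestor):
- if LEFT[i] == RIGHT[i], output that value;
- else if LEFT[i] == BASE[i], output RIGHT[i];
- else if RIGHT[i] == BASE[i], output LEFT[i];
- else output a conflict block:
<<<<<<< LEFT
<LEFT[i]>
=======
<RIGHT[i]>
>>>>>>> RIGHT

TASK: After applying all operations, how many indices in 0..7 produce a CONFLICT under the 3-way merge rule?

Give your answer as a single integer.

Answer: 0

Derivation:
Final LEFT:  [golf, delta, foxtrot, alpha, alpha, alpha, delta, echo]
Final RIGHT: [golf, delta, foxtrot, delta, alpha, alpha, delta, echo]
i=0: L=golf R=golf -> agree -> golf
i=1: L=delta R=delta -> agree -> delta
i=2: L=foxtrot R=foxtrot -> agree -> foxtrot
i=3: L=alpha, R=delta=BASE -> take LEFT -> alpha
i=4: L=alpha R=alpha -> agree -> alpha
i=5: L=alpha R=alpha -> agree -> alpha
i=6: L=delta R=delta -> agree -> delta
i=7: L=echo R=echo -> agree -> echo
Conflict count: 0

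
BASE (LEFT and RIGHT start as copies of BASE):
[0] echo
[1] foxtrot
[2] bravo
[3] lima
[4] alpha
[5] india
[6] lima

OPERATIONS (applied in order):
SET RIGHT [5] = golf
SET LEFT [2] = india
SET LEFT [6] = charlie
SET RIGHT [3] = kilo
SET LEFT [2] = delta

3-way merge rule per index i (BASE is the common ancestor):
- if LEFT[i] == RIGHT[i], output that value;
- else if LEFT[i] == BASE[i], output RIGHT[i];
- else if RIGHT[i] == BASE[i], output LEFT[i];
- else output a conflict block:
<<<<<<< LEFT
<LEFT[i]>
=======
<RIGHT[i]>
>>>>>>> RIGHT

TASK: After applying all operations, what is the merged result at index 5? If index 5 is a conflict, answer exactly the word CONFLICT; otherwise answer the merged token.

Final LEFT:  [echo, foxtrot, delta, lima, alpha, india, charlie]
Final RIGHT: [echo, foxtrot, bravo, kilo, alpha, golf, lima]
i=0: L=echo R=echo -> agree -> echo
i=1: L=foxtrot R=foxtrot -> agree -> foxtrot
i=2: L=delta, R=bravo=BASE -> take LEFT -> delta
i=3: L=lima=BASE, R=kilo -> take RIGHT -> kilo
i=4: L=alpha R=alpha -> agree -> alpha
i=5: L=india=BASE, R=golf -> take RIGHT -> golf
i=6: L=charlie, R=lima=BASE -> take LEFT -> charlie
Index 5 -> golf

Answer: golf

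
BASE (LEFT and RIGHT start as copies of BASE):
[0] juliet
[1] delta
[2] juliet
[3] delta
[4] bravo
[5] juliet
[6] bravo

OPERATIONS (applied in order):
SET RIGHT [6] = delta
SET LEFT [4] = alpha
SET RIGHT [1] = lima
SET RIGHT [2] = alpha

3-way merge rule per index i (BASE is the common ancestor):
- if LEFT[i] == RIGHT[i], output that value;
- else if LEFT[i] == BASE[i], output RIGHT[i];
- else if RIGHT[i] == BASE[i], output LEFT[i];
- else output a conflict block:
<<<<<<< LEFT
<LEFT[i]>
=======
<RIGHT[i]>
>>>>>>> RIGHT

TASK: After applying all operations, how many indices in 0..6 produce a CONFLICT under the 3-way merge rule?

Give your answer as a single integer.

Final LEFT:  [juliet, delta, juliet, delta, alpha, juliet, bravo]
Final RIGHT: [juliet, lima, alpha, delta, bravo, juliet, delta]
i=0: L=juliet R=juliet -> agree -> juliet
i=1: L=delta=BASE, R=lima -> take RIGHT -> lima
i=2: L=juliet=BASE, R=alpha -> take RIGHT -> alpha
i=3: L=delta R=delta -> agree -> delta
i=4: L=alpha, R=bravo=BASE -> take LEFT -> alpha
i=5: L=juliet R=juliet -> agree -> juliet
i=6: L=bravo=BASE, R=delta -> take RIGHT -> delta
Conflict count: 0

Answer: 0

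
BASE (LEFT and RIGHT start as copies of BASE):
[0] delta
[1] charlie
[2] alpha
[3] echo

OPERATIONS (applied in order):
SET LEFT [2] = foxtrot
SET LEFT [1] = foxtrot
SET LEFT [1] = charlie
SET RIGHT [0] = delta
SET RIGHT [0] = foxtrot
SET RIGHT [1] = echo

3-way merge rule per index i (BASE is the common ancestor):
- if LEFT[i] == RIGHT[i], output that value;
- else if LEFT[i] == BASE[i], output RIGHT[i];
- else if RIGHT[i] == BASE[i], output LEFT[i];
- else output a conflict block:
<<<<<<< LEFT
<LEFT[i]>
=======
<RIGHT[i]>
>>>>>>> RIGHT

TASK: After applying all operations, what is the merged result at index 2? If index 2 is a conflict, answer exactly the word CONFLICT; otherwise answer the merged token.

Final LEFT:  [delta, charlie, foxtrot, echo]
Final RIGHT: [foxtrot, echo, alpha, echo]
i=0: L=delta=BASE, R=foxtrot -> take RIGHT -> foxtrot
i=1: L=charlie=BASE, R=echo -> take RIGHT -> echo
i=2: L=foxtrot, R=alpha=BASE -> take LEFT -> foxtrot
i=3: L=echo R=echo -> agree -> echo
Index 2 -> foxtrot

Answer: foxtrot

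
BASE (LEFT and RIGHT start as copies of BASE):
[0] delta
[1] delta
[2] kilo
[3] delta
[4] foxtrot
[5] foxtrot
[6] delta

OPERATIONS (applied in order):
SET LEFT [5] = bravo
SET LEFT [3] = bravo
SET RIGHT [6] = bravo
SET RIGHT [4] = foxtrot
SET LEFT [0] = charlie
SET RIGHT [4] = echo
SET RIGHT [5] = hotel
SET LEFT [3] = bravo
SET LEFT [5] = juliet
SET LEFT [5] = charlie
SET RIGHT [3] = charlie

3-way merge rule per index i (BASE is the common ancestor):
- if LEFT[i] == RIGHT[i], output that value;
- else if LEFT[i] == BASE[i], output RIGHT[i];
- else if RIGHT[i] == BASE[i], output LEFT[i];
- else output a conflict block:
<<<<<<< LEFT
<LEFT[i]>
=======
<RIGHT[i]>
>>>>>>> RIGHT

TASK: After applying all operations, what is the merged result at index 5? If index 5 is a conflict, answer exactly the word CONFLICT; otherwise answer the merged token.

Final LEFT:  [charlie, delta, kilo, bravo, foxtrot, charlie, delta]
Final RIGHT: [delta, delta, kilo, charlie, echo, hotel, bravo]
i=0: L=charlie, R=delta=BASE -> take LEFT -> charlie
i=1: L=delta R=delta -> agree -> delta
i=2: L=kilo R=kilo -> agree -> kilo
i=3: BASE=delta L=bravo R=charlie all differ -> CONFLICT
i=4: L=foxtrot=BASE, R=echo -> take RIGHT -> echo
i=5: BASE=foxtrot L=charlie R=hotel all differ -> CONFLICT
i=6: L=delta=BASE, R=bravo -> take RIGHT -> bravo
Index 5 -> CONFLICT

Answer: CONFLICT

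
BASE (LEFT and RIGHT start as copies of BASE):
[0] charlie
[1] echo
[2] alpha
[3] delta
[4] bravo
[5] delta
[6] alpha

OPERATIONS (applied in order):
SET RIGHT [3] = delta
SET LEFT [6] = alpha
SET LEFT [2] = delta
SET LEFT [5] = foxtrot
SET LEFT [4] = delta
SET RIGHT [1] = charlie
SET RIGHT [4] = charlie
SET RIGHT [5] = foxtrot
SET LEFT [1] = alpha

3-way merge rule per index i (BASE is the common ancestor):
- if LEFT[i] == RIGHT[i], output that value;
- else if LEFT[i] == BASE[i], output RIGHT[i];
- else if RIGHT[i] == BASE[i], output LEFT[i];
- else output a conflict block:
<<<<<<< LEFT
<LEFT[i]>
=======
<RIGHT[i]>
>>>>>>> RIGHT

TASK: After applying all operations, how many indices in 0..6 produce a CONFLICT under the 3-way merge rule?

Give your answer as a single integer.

Final LEFT:  [charlie, alpha, delta, delta, delta, foxtrot, alpha]
Final RIGHT: [charlie, charlie, alpha, delta, charlie, foxtrot, alpha]
i=0: L=charlie R=charlie -> agree -> charlie
i=1: BASE=echo L=alpha R=charlie all differ -> CONFLICT
i=2: L=delta, R=alpha=BASE -> take LEFT -> delta
i=3: L=delta R=delta -> agree -> delta
i=4: BASE=bravo L=delta R=charlie all differ -> CONFLICT
i=5: L=foxtrot R=foxtrot -> agree -> foxtrot
i=6: L=alpha R=alpha -> agree -> alpha
Conflict count: 2

Answer: 2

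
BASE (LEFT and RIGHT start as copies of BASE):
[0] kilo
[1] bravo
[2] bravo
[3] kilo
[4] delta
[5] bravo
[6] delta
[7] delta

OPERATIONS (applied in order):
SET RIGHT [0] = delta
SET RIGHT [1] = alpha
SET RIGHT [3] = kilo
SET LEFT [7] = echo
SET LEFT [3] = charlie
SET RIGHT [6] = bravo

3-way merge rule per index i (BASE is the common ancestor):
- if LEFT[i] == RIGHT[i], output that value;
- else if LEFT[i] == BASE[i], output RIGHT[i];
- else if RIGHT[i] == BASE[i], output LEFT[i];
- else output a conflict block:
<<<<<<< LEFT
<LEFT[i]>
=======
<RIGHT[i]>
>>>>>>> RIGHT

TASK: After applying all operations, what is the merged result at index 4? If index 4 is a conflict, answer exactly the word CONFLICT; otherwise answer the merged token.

Answer: delta

Derivation:
Final LEFT:  [kilo, bravo, bravo, charlie, delta, bravo, delta, echo]
Final RIGHT: [delta, alpha, bravo, kilo, delta, bravo, bravo, delta]
i=0: L=kilo=BASE, R=delta -> take RIGHT -> delta
i=1: L=bravo=BASE, R=alpha -> take RIGHT -> alpha
i=2: L=bravo R=bravo -> agree -> bravo
i=3: L=charlie, R=kilo=BASE -> take LEFT -> charlie
i=4: L=delta R=delta -> agree -> delta
i=5: L=bravo R=bravo -> agree -> bravo
i=6: L=delta=BASE, R=bravo -> take RIGHT -> bravo
i=7: L=echo, R=delta=BASE -> take LEFT -> echo
Index 4 -> delta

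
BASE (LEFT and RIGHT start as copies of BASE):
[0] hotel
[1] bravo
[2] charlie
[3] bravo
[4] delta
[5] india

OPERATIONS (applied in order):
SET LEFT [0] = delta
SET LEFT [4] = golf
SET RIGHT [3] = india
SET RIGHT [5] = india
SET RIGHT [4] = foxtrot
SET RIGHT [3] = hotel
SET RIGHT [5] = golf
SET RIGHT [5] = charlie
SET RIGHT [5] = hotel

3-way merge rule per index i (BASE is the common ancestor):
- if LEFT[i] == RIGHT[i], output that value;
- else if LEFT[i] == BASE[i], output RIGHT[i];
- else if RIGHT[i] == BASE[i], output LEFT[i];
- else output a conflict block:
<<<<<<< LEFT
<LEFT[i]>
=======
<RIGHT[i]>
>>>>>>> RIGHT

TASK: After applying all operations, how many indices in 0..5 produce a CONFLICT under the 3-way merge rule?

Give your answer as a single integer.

Final LEFT:  [delta, bravo, charlie, bravo, golf, india]
Final RIGHT: [hotel, bravo, charlie, hotel, foxtrot, hotel]
i=0: L=delta, R=hotel=BASE -> take LEFT -> delta
i=1: L=bravo R=bravo -> agree -> bravo
i=2: L=charlie R=charlie -> agree -> charlie
i=3: L=bravo=BASE, R=hotel -> take RIGHT -> hotel
i=4: BASE=delta L=golf R=foxtrot all differ -> CONFLICT
i=5: L=india=BASE, R=hotel -> take RIGHT -> hotel
Conflict count: 1

Answer: 1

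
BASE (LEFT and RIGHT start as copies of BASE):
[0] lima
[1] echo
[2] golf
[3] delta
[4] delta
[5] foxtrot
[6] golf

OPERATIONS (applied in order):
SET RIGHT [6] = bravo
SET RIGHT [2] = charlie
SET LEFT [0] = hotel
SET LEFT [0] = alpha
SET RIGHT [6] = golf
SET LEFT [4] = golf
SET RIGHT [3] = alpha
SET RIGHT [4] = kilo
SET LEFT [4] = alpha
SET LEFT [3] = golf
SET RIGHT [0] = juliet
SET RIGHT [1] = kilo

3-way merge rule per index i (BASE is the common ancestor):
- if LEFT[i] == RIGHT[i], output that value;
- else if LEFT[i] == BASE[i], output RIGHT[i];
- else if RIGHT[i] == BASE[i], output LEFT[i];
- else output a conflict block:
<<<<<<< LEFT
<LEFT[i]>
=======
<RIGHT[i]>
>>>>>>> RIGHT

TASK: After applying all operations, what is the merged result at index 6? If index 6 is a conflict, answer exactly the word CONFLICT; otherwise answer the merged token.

Answer: golf

Derivation:
Final LEFT:  [alpha, echo, golf, golf, alpha, foxtrot, golf]
Final RIGHT: [juliet, kilo, charlie, alpha, kilo, foxtrot, golf]
i=0: BASE=lima L=alpha R=juliet all differ -> CONFLICT
i=1: L=echo=BASE, R=kilo -> take RIGHT -> kilo
i=2: L=golf=BASE, R=charlie -> take RIGHT -> charlie
i=3: BASE=delta L=golf R=alpha all differ -> CONFLICT
i=4: BASE=delta L=alpha R=kilo all differ -> CONFLICT
i=5: L=foxtrot R=foxtrot -> agree -> foxtrot
i=6: L=golf R=golf -> agree -> golf
Index 6 -> golf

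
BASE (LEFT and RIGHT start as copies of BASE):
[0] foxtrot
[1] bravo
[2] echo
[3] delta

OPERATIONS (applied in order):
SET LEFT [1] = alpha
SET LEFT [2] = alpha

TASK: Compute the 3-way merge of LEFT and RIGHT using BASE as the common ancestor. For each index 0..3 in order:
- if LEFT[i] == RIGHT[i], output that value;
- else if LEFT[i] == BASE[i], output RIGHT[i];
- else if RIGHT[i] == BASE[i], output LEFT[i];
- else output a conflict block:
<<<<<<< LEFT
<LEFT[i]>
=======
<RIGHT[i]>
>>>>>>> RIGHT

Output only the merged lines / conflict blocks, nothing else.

Answer: foxtrot
alpha
alpha
delta

Derivation:
Final LEFT:  [foxtrot, alpha, alpha, delta]
Final RIGHT: [foxtrot, bravo, echo, delta]
i=0: L=foxtrot R=foxtrot -> agree -> foxtrot
i=1: L=alpha, R=bravo=BASE -> take LEFT -> alpha
i=2: L=alpha, R=echo=BASE -> take LEFT -> alpha
i=3: L=delta R=delta -> agree -> delta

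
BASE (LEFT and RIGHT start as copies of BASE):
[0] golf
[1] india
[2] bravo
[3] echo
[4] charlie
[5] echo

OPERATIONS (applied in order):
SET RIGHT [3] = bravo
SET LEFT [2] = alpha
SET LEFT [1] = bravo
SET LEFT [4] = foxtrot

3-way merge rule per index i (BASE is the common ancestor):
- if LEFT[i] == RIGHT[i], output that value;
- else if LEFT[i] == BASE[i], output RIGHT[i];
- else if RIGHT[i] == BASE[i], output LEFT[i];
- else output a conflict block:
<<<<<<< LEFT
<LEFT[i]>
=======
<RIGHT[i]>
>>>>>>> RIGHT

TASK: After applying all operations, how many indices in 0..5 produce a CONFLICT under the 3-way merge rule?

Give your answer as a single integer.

Answer: 0

Derivation:
Final LEFT:  [golf, bravo, alpha, echo, foxtrot, echo]
Final RIGHT: [golf, india, bravo, bravo, charlie, echo]
i=0: L=golf R=golf -> agree -> golf
i=1: L=bravo, R=india=BASE -> take LEFT -> bravo
i=2: L=alpha, R=bravo=BASE -> take LEFT -> alpha
i=3: L=echo=BASE, R=bravo -> take RIGHT -> bravo
i=4: L=foxtrot, R=charlie=BASE -> take LEFT -> foxtrot
i=5: L=echo R=echo -> agree -> echo
Conflict count: 0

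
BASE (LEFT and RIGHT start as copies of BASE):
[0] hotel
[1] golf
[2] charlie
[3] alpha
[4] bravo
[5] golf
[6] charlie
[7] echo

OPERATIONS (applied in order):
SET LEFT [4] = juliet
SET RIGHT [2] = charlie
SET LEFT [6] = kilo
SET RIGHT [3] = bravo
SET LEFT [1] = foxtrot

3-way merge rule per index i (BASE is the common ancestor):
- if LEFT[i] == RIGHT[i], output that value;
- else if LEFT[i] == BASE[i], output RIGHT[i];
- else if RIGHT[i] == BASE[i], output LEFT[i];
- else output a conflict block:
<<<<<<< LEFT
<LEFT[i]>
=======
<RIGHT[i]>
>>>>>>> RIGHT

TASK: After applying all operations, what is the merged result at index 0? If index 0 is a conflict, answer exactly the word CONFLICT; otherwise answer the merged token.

Answer: hotel

Derivation:
Final LEFT:  [hotel, foxtrot, charlie, alpha, juliet, golf, kilo, echo]
Final RIGHT: [hotel, golf, charlie, bravo, bravo, golf, charlie, echo]
i=0: L=hotel R=hotel -> agree -> hotel
i=1: L=foxtrot, R=golf=BASE -> take LEFT -> foxtrot
i=2: L=charlie R=charlie -> agree -> charlie
i=3: L=alpha=BASE, R=bravo -> take RIGHT -> bravo
i=4: L=juliet, R=bravo=BASE -> take LEFT -> juliet
i=5: L=golf R=golf -> agree -> golf
i=6: L=kilo, R=charlie=BASE -> take LEFT -> kilo
i=7: L=echo R=echo -> agree -> echo
Index 0 -> hotel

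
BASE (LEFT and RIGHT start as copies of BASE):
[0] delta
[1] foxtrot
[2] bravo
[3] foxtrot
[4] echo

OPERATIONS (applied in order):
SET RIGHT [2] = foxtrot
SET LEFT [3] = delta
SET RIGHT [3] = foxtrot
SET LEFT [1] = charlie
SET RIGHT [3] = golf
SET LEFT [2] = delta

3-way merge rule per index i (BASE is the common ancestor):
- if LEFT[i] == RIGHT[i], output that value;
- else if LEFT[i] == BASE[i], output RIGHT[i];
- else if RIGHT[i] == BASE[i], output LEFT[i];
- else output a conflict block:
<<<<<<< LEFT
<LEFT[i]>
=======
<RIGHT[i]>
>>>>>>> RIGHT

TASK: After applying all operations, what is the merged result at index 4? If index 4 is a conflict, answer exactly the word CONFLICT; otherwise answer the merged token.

Answer: echo

Derivation:
Final LEFT:  [delta, charlie, delta, delta, echo]
Final RIGHT: [delta, foxtrot, foxtrot, golf, echo]
i=0: L=delta R=delta -> agree -> delta
i=1: L=charlie, R=foxtrot=BASE -> take LEFT -> charlie
i=2: BASE=bravo L=delta R=foxtrot all differ -> CONFLICT
i=3: BASE=foxtrot L=delta R=golf all differ -> CONFLICT
i=4: L=echo R=echo -> agree -> echo
Index 4 -> echo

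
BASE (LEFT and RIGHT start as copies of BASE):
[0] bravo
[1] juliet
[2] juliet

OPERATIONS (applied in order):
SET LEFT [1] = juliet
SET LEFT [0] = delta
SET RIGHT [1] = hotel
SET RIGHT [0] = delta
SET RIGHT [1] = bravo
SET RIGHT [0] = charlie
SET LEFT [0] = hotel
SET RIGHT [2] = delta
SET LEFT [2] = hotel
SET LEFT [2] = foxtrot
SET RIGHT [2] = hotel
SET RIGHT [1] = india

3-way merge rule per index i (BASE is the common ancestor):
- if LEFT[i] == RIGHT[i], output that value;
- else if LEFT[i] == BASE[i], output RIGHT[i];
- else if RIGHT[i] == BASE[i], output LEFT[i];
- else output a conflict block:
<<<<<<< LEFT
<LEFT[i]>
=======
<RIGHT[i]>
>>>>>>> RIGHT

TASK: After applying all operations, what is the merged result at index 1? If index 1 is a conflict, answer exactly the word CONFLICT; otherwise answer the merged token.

Final LEFT:  [hotel, juliet, foxtrot]
Final RIGHT: [charlie, india, hotel]
i=0: BASE=bravo L=hotel R=charlie all differ -> CONFLICT
i=1: L=juliet=BASE, R=india -> take RIGHT -> india
i=2: BASE=juliet L=foxtrot R=hotel all differ -> CONFLICT
Index 1 -> india

Answer: india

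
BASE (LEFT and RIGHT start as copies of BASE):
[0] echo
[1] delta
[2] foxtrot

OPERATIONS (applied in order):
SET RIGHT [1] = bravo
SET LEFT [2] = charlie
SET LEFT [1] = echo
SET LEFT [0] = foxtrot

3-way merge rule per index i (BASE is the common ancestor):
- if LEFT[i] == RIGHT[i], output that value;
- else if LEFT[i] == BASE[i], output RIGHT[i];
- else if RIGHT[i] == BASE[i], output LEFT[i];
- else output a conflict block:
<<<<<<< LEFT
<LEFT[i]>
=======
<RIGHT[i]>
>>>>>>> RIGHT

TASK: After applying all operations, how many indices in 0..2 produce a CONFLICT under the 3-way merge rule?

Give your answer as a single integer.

Final LEFT:  [foxtrot, echo, charlie]
Final RIGHT: [echo, bravo, foxtrot]
i=0: L=foxtrot, R=echo=BASE -> take LEFT -> foxtrot
i=1: BASE=delta L=echo R=bravo all differ -> CONFLICT
i=2: L=charlie, R=foxtrot=BASE -> take LEFT -> charlie
Conflict count: 1

Answer: 1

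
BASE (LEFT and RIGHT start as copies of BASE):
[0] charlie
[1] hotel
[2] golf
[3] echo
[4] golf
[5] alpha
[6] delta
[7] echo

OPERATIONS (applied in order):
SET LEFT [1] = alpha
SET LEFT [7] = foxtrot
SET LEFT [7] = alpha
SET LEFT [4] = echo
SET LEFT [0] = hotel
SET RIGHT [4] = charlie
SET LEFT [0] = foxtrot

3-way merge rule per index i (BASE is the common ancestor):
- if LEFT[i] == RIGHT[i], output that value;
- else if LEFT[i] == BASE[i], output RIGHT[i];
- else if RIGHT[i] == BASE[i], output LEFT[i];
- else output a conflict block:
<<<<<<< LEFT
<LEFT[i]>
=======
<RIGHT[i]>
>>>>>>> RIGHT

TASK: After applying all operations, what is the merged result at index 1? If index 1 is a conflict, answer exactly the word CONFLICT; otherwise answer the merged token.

Final LEFT:  [foxtrot, alpha, golf, echo, echo, alpha, delta, alpha]
Final RIGHT: [charlie, hotel, golf, echo, charlie, alpha, delta, echo]
i=0: L=foxtrot, R=charlie=BASE -> take LEFT -> foxtrot
i=1: L=alpha, R=hotel=BASE -> take LEFT -> alpha
i=2: L=golf R=golf -> agree -> golf
i=3: L=echo R=echo -> agree -> echo
i=4: BASE=golf L=echo R=charlie all differ -> CONFLICT
i=5: L=alpha R=alpha -> agree -> alpha
i=6: L=delta R=delta -> agree -> delta
i=7: L=alpha, R=echo=BASE -> take LEFT -> alpha
Index 1 -> alpha

Answer: alpha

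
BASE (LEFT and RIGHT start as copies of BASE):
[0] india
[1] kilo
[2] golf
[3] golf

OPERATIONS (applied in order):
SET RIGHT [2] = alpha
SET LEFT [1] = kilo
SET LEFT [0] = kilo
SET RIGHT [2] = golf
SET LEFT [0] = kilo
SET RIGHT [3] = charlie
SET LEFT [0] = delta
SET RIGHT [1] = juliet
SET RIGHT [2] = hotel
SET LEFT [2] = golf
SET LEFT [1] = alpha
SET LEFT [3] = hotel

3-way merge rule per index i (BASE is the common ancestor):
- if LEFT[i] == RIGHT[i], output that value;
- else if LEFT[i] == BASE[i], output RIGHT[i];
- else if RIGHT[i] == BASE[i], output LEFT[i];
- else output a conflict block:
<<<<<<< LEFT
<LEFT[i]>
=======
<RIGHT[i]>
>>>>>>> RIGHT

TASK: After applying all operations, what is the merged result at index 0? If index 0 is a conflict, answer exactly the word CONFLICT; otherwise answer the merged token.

Answer: delta

Derivation:
Final LEFT:  [delta, alpha, golf, hotel]
Final RIGHT: [india, juliet, hotel, charlie]
i=0: L=delta, R=india=BASE -> take LEFT -> delta
i=1: BASE=kilo L=alpha R=juliet all differ -> CONFLICT
i=2: L=golf=BASE, R=hotel -> take RIGHT -> hotel
i=3: BASE=golf L=hotel R=charlie all differ -> CONFLICT
Index 0 -> delta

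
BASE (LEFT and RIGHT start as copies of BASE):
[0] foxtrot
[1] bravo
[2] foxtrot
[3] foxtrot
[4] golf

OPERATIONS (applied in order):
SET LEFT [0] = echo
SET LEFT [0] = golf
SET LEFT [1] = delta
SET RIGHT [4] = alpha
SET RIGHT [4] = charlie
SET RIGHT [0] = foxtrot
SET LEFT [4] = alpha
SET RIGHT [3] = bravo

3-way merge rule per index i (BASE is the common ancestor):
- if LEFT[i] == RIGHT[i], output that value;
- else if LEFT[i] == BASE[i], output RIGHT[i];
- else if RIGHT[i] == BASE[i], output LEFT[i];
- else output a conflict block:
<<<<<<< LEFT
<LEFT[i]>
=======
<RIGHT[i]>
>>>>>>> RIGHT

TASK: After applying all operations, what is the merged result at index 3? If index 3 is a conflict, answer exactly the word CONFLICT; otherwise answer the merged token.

Answer: bravo

Derivation:
Final LEFT:  [golf, delta, foxtrot, foxtrot, alpha]
Final RIGHT: [foxtrot, bravo, foxtrot, bravo, charlie]
i=0: L=golf, R=foxtrot=BASE -> take LEFT -> golf
i=1: L=delta, R=bravo=BASE -> take LEFT -> delta
i=2: L=foxtrot R=foxtrot -> agree -> foxtrot
i=3: L=foxtrot=BASE, R=bravo -> take RIGHT -> bravo
i=4: BASE=golf L=alpha R=charlie all differ -> CONFLICT
Index 3 -> bravo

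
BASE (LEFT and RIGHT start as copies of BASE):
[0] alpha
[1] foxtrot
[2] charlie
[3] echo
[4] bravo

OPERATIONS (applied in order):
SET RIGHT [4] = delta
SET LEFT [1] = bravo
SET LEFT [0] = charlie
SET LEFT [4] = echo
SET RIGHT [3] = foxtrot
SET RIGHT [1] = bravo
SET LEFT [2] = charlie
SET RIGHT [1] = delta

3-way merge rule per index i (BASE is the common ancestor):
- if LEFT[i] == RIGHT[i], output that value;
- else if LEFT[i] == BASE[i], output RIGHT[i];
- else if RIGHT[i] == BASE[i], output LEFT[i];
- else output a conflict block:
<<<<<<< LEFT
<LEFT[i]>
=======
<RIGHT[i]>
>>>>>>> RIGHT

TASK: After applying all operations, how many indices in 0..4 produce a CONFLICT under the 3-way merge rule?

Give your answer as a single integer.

Final LEFT:  [charlie, bravo, charlie, echo, echo]
Final RIGHT: [alpha, delta, charlie, foxtrot, delta]
i=0: L=charlie, R=alpha=BASE -> take LEFT -> charlie
i=1: BASE=foxtrot L=bravo R=delta all differ -> CONFLICT
i=2: L=charlie R=charlie -> agree -> charlie
i=3: L=echo=BASE, R=foxtrot -> take RIGHT -> foxtrot
i=4: BASE=bravo L=echo R=delta all differ -> CONFLICT
Conflict count: 2

Answer: 2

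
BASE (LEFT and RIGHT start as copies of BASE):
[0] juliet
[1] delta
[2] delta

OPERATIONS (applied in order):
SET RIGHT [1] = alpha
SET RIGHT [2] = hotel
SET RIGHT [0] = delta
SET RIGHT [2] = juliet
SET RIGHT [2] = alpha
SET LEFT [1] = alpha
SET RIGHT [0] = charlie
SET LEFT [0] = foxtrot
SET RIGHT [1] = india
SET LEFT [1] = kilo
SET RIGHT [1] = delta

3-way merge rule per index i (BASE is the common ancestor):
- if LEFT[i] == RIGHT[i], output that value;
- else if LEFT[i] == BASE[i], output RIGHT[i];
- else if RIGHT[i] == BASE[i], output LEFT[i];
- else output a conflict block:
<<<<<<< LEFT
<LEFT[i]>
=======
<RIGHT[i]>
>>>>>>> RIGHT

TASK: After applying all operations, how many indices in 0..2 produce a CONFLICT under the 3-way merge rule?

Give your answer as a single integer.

Answer: 1

Derivation:
Final LEFT:  [foxtrot, kilo, delta]
Final RIGHT: [charlie, delta, alpha]
i=0: BASE=juliet L=foxtrot R=charlie all differ -> CONFLICT
i=1: L=kilo, R=delta=BASE -> take LEFT -> kilo
i=2: L=delta=BASE, R=alpha -> take RIGHT -> alpha
Conflict count: 1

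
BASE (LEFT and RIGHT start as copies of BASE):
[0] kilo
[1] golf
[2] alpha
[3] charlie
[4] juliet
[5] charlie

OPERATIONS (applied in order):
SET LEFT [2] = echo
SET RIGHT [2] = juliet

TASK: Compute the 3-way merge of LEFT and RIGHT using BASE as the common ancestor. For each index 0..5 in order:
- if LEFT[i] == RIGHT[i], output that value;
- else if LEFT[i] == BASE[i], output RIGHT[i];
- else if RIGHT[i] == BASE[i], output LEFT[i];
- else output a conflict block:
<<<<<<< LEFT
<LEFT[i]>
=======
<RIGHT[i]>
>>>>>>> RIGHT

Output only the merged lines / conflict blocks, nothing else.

Answer: kilo
golf
<<<<<<< LEFT
echo
=======
juliet
>>>>>>> RIGHT
charlie
juliet
charlie

Derivation:
Final LEFT:  [kilo, golf, echo, charlie, juliet, charlie]
Final RIGHT: [kilo, golf, juliet, charlie, juliet, charlie]
i=0: L=kilo R=kilo -> agree -> kilo
i=1: L=golf R=golf -> agree -> golf
i=2: BASE=alpha L=echo R=juliet all differ -> CONFLICT
i=3: L=charlie R=charlie -> agree -> charlie
i=4: L=juliet R=juliet -> agree -> juliet
i=5: L=charlie R=charlie -> agree -> charlie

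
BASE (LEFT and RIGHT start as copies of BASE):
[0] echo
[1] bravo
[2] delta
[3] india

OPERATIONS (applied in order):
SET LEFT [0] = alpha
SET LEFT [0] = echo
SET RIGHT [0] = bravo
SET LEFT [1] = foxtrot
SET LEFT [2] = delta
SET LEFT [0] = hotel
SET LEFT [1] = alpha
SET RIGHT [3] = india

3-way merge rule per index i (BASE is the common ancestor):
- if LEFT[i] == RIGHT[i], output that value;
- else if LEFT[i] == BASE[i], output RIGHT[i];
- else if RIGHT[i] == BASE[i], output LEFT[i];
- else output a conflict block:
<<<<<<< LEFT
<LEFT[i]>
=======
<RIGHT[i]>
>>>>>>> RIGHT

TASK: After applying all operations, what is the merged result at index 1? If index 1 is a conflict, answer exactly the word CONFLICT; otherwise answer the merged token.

Answer: alpha

Derivation:
Final LEFT:  [hotel, alpha, delta, india]
Final RIGHT: [bravo, bravo, delta, india]
i=0: BASE=echo L=hotel R=bravo all differ -> CONFLICT
i=1: L=alpha, R=bravo=BASE -> take LEFT -> alpha
i=2: L=delta R=delta -> agree -> delta
i=3: L=india R=india -> agree -> india
Index 1 -> alpha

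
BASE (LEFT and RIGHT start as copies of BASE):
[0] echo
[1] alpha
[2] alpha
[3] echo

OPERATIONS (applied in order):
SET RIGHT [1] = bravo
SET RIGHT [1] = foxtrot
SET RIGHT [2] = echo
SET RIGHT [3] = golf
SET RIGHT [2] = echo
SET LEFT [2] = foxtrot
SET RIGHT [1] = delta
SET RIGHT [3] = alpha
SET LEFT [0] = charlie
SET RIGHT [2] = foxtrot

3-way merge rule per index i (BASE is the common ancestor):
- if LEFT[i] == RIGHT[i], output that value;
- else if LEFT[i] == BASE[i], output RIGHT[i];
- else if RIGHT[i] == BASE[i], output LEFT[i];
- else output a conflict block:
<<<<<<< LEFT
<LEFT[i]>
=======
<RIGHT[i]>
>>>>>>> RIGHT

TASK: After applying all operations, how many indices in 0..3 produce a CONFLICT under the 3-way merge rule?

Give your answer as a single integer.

Final LEFT:  [charlie, alpha, foxtrot, echo]
Final RIGHT: [echo, delta, foxtrot, alpha]
i=0: L=charlie, R=echo=BASE -> take LEFT -> charlie
i=1: L=alpha=BASE, R=delta -> take RIGHT -> delta
i=2: L=foxtrot R=foxtrot -> agree -> foxtrot
i=3: L=echo=BASE, R=alpha -> take RIGHT -> alpha
Conflict count: 0

Answer: 0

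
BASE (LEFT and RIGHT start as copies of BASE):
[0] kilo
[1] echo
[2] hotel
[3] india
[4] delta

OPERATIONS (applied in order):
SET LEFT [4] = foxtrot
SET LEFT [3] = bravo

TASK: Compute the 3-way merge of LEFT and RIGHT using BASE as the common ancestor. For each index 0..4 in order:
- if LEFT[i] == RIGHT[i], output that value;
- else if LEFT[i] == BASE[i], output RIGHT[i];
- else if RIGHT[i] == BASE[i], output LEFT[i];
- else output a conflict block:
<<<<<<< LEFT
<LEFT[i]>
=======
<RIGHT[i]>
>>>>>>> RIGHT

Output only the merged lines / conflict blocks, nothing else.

Final LEFT:  [kilo, echo, hotel, bravo, foxtrot]
Final RIGHT: [kilo, echo, hotel, india, delta]
i=0: L=kilo R=kilo -> agree -> kilo
i=1: L=echo R=echo -> agree -> echo
i=2: L=hotel R=hotel -> agree -> hotel
i=3: L=bravo, R=india=BASE -> take LEFT -> bravo
i=4: L=foxtrot, R=delta=BASE -> take LEFT -> foxtrot

Answer: kilo
echo
hotel
bravo
foxtrot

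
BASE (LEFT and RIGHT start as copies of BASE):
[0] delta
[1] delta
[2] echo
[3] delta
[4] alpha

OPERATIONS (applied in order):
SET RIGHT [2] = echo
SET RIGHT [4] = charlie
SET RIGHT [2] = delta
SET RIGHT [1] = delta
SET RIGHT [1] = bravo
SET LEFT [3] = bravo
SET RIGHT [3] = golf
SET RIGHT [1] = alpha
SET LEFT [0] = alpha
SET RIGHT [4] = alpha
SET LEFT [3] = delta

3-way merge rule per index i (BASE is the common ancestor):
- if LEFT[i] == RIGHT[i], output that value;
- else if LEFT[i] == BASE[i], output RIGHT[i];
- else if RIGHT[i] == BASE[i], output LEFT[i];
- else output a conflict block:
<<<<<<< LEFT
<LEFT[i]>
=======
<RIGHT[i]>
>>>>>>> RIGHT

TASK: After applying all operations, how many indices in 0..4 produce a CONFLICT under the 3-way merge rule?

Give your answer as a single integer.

Final LEFT:  [alpha, delta, echo, delta, alpha]
Final RIGHT: [delta, alpha, delta, golf, alpha]
i=0: L=alpha, R=delta=BASE -> take LEFT -> alpha
i=1: L=delta=BASE, R=alpha -> take RIGHT -> alpha
i=2: L=echo=BASE, R=delta -> take RIGHT -> delta
i=3: L=delta=BASE, R=golf -> take RIGHT -> golf
i=4: L=alpha R=alpha -> agree -> alpha
Conflict count: 0

Answer: 0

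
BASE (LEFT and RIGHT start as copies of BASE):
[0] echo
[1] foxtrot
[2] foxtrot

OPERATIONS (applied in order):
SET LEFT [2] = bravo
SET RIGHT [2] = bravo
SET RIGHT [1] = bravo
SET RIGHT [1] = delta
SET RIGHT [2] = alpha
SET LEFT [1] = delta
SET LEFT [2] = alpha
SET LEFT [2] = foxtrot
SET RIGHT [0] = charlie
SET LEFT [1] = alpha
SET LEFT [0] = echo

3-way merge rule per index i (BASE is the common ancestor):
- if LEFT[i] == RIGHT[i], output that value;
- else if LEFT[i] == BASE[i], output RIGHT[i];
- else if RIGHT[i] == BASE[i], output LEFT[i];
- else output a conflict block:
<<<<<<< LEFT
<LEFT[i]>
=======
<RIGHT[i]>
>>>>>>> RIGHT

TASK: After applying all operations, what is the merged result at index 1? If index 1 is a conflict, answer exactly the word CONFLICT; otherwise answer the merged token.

Final LEFT:  [echo, alpha, foxtrot]
Final RIGHT: [charlie, delta, alpha]
i=0: L=echo=BASE, R=charlie -> take RIGHT -> charlie
i=1: BASE=foxtrot L=alpha R=delta all differ -> CONFLICT
i=2: L=foxtrot=BASE, R=alpha -> take RIGHT -> alpha
Index 1 -> CONFLICT

Answer: CONFLICT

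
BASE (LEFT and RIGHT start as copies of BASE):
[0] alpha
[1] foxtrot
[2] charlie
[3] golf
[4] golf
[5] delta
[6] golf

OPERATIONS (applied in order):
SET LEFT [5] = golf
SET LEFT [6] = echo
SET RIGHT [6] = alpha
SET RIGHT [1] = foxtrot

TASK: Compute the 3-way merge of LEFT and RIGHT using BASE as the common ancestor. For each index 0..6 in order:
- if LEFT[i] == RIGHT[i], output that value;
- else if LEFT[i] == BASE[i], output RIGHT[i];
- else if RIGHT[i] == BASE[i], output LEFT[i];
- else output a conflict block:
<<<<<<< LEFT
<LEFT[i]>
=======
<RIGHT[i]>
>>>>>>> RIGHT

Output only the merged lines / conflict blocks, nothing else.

Answer: alpha
foxtrot
charlie
golf
golf
golf
<<<<<<< LEFT
echo
=======
alpha
>>>>>>> RIGHT

Derivation:
Final LEFT:  [alpha, foxtrot, charlie, golf, golf, golf, echo]
Final RIGHT: [alpha, foxtrot, charlie, golf, golf, delta, alpha]
i=0: L=alpha R=alpha -> agree -> alpha
i=1: L=foxtrot R=foxtrot -> agree -> foxtrot
i=2: L=charlie R=charlie -> agree -> charlie
i=3: L=golf R=golf -> agree -> golf
i=4: L=golf R=golf -> agree -> golf
i=5: L=golf, R=delta=BASE -> take LEFT -> golf
i=6: BASE=golf L=echo R=alpha all differ -> CONFLICT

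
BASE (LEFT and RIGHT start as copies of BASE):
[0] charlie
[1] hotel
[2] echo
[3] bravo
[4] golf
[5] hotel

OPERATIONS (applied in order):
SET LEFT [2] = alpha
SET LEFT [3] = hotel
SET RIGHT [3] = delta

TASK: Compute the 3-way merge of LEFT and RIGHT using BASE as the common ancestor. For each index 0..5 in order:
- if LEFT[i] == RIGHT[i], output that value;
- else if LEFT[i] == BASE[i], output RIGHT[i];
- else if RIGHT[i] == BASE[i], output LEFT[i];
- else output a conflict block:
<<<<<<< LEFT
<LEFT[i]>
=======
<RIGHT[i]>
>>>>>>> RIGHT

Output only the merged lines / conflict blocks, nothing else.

Answer: charlie
hotel
alpha
<<<<<<< LEFT
hotel
=======
delta
>>>>>>> RIGHT
golf
hotel

Derivation:
Final LEFT:  [charlie, hotel, alpha, hotel, golf, hotel]
Final RIGHT: [charlie, hotel, echo, delta, golf, hotel]
i=0: L=charlie R=charlie -> agree -> charlie
i=1: L=hotel R=hotel -> agree -> hotel
i=2: L=alpha, R=echo=BASE -> take LEFT -> alpha
i=3: BASE=bravo L=hotel R=delta all differ -> CONFLICT
i=4: L=golf R=golf -> agree -> golf
i=5: L=hotel R=hotel -> agree -> hotel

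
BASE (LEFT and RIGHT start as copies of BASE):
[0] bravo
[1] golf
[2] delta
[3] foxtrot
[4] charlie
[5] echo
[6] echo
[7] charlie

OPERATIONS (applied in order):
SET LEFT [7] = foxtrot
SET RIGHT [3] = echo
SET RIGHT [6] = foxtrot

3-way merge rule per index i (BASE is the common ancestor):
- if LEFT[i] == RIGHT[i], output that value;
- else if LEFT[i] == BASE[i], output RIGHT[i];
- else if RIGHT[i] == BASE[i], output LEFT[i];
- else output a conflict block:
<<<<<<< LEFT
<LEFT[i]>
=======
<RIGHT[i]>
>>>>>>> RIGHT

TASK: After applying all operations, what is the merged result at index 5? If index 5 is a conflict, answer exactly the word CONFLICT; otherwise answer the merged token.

Answer: echo

Derivation:
Final LEFT:  [bravo, golf, delta, foxtrot, charlie, echo, echo, foxtrot]
Final RIGHT: [bravo, golf, delta, echo, charlie, echo, foxtrot, charlie]
i=0: L=bravo R=bravo -> agree -> bravo
i=1: L=golf R=golf -> agree -> golf
i=2: L=delta R=delta -> agree -> delta
i=3: L=foxtrot=BASE, R=echo -> take RIGHT -> echo
i=4: L=charlie R=charlie -> agree -> charlie
i=5: L=echo R=echo -> agree -> echo
i=6: L=echo=BASE, R=foxtrot -> take RIGHT -> foxtrot
i=7: L=foxtrot, R=charlie=BASE -> take LEFT -> foxtrot
Index 5 -> echo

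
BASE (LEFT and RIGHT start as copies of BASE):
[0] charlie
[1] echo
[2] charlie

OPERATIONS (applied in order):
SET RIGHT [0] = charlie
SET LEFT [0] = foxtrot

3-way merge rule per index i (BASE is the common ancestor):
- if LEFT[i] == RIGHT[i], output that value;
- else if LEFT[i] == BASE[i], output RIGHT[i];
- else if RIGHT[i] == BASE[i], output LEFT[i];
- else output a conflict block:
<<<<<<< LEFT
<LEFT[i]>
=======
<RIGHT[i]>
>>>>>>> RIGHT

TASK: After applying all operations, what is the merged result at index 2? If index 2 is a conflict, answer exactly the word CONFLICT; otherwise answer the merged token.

Final LEFT:  [foxtrot, echo, charlie]
Final RIGHT: [charlie, echo, charlie]
i=0: L=foxtrot, R=charlie=BASE -> take LEFT -> foxtrot
i=1: L=echo R=echo -> agree -> echo
i=2: L=charlie R=charlie -> agree -> charlie
Index 2 -> charlie

Answer: charlie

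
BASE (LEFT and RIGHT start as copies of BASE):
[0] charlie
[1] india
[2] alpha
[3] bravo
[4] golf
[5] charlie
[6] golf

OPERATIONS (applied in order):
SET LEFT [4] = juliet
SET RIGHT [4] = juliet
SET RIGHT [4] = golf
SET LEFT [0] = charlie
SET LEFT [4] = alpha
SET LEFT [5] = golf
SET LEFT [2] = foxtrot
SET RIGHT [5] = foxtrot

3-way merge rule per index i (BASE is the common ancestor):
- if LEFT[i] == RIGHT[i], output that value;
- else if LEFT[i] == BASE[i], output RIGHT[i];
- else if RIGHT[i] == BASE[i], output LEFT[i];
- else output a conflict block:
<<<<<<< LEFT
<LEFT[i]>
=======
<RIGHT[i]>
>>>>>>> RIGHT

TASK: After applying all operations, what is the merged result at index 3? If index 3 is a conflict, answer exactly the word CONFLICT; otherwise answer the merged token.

Answer: bravo

Derivation:
Final LEFT:  [charlie, india, foxtrot, bravo, alpha, golf, golf]
Final RIGHT: [charlie, india, alpha, bravo, golf, foxtrot, golf]
i=0: L=charlie R=charlie -> agree -> charlie
i=1: L=india R=india -> agree -> india
i=2: L=foxtrot, R=alpha=BASE -> take LEFT -> foxtrot
i=3: L=bravo R=bravo -> agree -> bravo
i=4: L=alpha, R=golf=BASE -> take LEFT -> alpha
i=5: BASE=charlie L=golf R=foxtrot all differ -> CONFLICT
i=6: L=golf R=golf -> agree -> golf
Index 3 -> bravo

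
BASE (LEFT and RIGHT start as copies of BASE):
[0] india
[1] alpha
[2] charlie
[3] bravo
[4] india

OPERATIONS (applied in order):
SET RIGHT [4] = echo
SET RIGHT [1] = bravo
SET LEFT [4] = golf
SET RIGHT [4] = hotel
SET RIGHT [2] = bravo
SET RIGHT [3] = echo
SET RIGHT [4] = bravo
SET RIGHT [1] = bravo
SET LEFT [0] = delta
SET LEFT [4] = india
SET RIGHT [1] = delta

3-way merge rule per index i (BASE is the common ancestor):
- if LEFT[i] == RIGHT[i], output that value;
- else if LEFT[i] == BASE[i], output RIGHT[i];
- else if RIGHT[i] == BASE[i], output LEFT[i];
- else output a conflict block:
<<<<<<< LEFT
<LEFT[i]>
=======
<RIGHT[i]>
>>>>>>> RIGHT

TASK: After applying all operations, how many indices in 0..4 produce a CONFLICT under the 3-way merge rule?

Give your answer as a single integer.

Answer: 0

Derivation:
Final LEFT:  [delta, alpha, charlie, bravo, india]
Final RIGHT: [india, delta, bravo, echo, bravo]
i=0: L=delta, R=india=BASE -> take LEFT -> delta
i=1: L=alpha=BASE, R=delta -> take RIGHT -> delta
i=2: L=charlie=BASE, R=bravo -> take RIGHT -> bravo
i=3: L=bravo=BASE, R=echo -> take RIGHT -> echo
i=4: L=india=BASE, R=bravo -> take RIGHT -> bravo
Conflict count: 0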